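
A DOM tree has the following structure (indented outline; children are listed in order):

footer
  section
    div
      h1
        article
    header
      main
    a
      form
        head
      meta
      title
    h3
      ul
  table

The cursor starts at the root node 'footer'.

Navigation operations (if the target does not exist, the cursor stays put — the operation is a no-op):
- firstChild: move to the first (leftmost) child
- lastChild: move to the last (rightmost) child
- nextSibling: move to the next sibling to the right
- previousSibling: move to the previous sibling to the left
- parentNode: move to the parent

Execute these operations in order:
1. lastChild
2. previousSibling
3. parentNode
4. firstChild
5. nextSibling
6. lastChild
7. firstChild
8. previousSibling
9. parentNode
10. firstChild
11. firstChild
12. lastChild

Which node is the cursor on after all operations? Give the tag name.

Answer: h1

Derivation:
After 1 (lastChild): table
After 2 (previousSibling): section
After 3 (parentNode): footer
After 4 (firstChild): section
After 5 (nextSibling): table
After 6 (lastChild): table (no-op, stayed)
After 7 (firstChild): table (no-op, stayed)
After 8 (previousSibling): section
After 9 (parentNode): footer
After 10 (firstChild): section
After 11 (firstChild): div
After 12 (lastChild): h1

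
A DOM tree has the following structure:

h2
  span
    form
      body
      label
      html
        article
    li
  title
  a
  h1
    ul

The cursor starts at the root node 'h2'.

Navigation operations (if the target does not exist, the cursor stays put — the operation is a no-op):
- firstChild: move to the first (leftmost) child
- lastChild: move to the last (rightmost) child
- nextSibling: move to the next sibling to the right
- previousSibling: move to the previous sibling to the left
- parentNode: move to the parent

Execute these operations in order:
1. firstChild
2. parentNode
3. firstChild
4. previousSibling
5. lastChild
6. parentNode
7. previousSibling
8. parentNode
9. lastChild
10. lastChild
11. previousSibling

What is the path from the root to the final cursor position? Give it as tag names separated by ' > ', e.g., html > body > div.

After 1 (firstChild): span
After 2 (parentNode): h2
After 3 (firstChild): span
After 4 (previousSibling): span (no-op, stayed)
After 5 (lastChild): li
After 6 (parentNode): span
After 7 (previousSibling): span (no-op, stayed)
After 8 (parentNode): h2
After 9 (lastChild): h1
After 10 (lastChild): ul
After 11 (previousSibling): ul (no-op, stayed)

Answer: h2 > h1 > ul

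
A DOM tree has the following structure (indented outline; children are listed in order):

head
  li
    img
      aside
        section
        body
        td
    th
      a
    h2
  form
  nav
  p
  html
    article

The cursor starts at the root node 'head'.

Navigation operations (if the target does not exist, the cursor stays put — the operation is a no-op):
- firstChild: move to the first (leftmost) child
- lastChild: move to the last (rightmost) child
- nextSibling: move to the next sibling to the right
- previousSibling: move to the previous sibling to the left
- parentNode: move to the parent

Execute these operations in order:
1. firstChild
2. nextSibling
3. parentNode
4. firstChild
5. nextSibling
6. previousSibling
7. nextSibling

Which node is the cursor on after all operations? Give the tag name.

After 1 (firstChild): li
After 2 (nextSibling): form
After 3 (parentNode): head
After 4 (firstChild): li
After 5 (nextSibling): form
After 6 (previousSibling): li
After 7 (nextSibling): form

Answer: form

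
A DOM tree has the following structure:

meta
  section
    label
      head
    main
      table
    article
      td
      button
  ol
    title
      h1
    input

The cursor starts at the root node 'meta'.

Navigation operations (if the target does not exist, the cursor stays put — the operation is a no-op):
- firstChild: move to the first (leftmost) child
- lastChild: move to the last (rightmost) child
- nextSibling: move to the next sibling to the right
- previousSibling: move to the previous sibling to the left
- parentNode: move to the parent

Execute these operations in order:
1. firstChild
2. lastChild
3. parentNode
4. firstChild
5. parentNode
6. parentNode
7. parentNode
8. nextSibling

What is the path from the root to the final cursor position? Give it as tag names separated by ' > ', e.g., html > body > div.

After 1 (firstChild): section
After 2 (lastChild): article
After 3 (parentNode): section
After 4 (firstChild): label
After 5 (parentNode): section
After 6 (parentNode): meta
After 7 (parentNode): meta (no-op, stayed)
After 8 (nextSibling): meta (no-op, stayed)

Answer: meta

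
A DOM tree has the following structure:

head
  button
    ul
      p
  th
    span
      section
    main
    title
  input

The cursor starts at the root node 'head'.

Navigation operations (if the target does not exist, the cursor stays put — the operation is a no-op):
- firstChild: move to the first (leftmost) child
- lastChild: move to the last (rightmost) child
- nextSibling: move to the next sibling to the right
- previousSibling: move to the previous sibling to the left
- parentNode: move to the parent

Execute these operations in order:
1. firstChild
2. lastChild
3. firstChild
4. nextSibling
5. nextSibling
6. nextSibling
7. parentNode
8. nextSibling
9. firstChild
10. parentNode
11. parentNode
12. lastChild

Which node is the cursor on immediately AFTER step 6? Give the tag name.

After 1 (firstChild): button
After 2 (lastChild): ul
After 3 (firstChild): p
After 4 (nextSibling): p (no-op, stayed)
After 5 (nextSibling): p (no-op, stayed)
After 6 (nextSibling): p (no-op, stayed)

Answer: p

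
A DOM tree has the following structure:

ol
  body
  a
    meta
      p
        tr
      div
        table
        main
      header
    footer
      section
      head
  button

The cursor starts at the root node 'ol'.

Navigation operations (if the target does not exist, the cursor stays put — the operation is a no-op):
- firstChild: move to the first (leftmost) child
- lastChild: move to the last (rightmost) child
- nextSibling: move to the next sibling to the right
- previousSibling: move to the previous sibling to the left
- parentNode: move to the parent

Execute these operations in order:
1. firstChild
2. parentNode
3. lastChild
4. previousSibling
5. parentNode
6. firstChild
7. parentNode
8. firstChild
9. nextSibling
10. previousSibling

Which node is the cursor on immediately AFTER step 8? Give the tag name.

After 1 (firstChild): body
After 2 (parentNode): ol
After 3 (lastChild): button
After 4 (previousSibling): a
After 5 (parentNode): ol
After 6 (firstChild): body
After 7 (parentNode): ol
After 8 (firstChild): body

Answer: body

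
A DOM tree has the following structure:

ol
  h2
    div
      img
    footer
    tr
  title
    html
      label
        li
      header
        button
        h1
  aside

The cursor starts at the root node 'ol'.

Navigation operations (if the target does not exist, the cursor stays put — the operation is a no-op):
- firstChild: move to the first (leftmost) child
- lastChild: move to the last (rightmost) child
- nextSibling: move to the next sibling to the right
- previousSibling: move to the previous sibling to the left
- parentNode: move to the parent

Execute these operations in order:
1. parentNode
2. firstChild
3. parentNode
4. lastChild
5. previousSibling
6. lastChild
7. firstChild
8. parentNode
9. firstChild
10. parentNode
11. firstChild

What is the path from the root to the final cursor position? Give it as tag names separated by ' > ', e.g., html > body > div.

After 1 (parentNode): ol (no-op, stayed)
After 2 (firstChild): h2
After 3 (parentNode): ol
After 4 (lastChild): aside
After 5 (previousSibling): title
After 6 (lastChild): html
After 7 (firstChild): label
After 8 (parentNode): html
After 9 (firstChild): label
After 10 (parentNode): html
After 11 (firstChild): label

Answer: ol > title > html > label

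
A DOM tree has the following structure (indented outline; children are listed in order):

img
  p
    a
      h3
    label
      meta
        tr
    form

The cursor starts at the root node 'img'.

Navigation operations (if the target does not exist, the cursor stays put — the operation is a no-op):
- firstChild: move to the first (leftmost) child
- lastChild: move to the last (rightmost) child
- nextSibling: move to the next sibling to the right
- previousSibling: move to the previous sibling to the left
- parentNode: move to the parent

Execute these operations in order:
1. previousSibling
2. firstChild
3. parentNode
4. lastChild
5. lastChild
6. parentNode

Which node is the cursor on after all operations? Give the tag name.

After 1 (previousSibling): img (no-op, stayed)
After 2 (firstChild): p
After 3 (parentNode): img
After 4 (lastChild): p
After 5 (lastChild): form
After 6 (parentNode): p

Answer: p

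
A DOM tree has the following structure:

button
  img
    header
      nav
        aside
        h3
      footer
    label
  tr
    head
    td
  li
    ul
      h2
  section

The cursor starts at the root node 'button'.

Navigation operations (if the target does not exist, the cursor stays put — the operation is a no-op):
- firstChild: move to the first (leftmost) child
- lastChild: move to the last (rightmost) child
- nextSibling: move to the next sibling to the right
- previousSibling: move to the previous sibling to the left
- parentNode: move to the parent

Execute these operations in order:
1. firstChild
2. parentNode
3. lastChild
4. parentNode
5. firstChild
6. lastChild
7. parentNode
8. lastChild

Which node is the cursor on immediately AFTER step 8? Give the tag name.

After 1 (firstChild): img
After 2 (parentNode): button
After 3 (lastChild): section
After 4 (parentNode): button
After 5 (firstChild): img
After 6 (lastChild): label
After 7 (parentNode): img
After 8 (lastChild): label

Answer: label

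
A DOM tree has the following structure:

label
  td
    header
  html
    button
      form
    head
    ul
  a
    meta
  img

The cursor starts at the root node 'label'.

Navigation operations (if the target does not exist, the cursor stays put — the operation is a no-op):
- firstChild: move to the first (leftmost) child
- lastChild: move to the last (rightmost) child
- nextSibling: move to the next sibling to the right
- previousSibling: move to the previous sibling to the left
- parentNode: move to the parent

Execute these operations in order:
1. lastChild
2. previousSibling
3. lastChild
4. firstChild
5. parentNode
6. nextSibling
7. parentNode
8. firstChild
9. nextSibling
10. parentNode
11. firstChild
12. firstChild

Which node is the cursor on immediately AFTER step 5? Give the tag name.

Answer: a

Derivation:
After 1 (lastChild): img
After 2 (previousSibling): a
After 3 (lastChild): meta
After 4 (firstChild): meta (no-op, stayed)
After 5 (parentNode): a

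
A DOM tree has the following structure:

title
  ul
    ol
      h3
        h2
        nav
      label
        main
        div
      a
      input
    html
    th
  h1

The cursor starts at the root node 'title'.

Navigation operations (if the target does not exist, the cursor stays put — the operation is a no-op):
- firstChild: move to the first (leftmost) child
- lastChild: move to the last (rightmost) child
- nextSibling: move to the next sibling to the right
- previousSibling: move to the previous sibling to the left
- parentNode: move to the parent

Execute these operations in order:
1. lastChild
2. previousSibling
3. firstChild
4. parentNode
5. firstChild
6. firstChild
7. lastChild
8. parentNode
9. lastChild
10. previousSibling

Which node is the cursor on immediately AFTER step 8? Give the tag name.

After 1 (lastChild): h1
After 2 (previousSibling): ul
After 3 (firstChild): ol
After 4 (parentNode): ul
After 5 (firstChild): ol
After 6 (firstChild): h3
After 7 (lastChild): nav
After 8 (parentNode): h3

Answer: h3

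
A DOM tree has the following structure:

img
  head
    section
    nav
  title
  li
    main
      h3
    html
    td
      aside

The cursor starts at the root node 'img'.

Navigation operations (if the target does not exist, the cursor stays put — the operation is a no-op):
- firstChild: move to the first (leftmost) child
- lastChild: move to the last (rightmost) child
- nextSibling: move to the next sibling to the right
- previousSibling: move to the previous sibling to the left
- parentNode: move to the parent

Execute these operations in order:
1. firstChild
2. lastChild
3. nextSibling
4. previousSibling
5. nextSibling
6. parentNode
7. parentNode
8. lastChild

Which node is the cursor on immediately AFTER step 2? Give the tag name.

Answer: nav

Derivation:
After 1 (firstChild): head
After 2 (lastChild): nav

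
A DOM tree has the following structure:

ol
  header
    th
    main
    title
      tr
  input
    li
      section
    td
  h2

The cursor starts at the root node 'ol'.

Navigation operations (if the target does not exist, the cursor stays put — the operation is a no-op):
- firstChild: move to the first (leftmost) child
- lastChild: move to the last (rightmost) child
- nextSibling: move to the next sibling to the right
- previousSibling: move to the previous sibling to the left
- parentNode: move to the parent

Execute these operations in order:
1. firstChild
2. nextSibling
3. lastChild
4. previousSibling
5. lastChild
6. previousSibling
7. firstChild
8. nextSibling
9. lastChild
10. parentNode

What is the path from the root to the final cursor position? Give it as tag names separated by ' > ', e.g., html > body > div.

Answer: ol > input > li

Derivation:
After 1 (firstChild): header
After 2 (nextSibling): input
After 3 (lastChild): td
After 4 (previousSibling): li
After 5 (lastChild): section
After 6 (previousSibling): section (no-op, stayed)
After 7 (firstChild): section (no-op, stayed)
After 8 (nextSibling): section (no-op, stayed)
After 9 (lastChild): section (no-op, stayed)
After 10 (parentNode): li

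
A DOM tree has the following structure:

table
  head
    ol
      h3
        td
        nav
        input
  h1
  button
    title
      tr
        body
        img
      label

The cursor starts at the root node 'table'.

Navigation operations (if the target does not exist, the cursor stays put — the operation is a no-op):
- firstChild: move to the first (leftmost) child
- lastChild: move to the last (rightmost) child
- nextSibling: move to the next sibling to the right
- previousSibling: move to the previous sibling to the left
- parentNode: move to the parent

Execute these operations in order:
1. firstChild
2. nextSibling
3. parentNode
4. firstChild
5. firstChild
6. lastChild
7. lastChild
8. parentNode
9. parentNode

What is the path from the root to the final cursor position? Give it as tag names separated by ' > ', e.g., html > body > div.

Answer: table > head > ol

Derivation:
After 1 (firstChild): head
After 2 (nextSibling): h1
After 3 (parentNode): table
After 4 (firstChild): head
After 5 (firstChild): ol
After 6 (lastChild): h3
After 7 (lastChild): input
After 8 (parentNode): h3
After 9 (parentNode): ol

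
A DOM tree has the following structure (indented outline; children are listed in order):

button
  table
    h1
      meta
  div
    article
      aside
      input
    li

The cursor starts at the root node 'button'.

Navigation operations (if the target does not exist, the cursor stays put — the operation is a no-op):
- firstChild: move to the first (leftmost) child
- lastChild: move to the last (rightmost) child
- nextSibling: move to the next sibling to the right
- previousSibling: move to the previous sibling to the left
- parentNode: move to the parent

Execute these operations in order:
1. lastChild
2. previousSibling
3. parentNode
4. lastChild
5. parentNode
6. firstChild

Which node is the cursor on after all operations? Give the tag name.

After 1 (lastChild): div
After 2 (previousSibling): table
After 3 (parentNode): button
After 4 (lastChild): div
After 5 (parentNode): button
After 6 (firstChild): table

Answer: table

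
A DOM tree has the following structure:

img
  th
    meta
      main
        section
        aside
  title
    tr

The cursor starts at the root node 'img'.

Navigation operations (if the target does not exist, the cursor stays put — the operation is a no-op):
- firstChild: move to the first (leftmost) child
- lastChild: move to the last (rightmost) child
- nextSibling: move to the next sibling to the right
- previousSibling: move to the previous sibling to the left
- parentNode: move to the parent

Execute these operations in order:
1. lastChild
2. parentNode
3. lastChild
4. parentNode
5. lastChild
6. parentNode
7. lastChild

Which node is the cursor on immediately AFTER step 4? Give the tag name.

After 1 (lastChild): title
After 2 (parentNode): img
After 3 (lastChild): title
After 4 (parentNode): img

Answer: img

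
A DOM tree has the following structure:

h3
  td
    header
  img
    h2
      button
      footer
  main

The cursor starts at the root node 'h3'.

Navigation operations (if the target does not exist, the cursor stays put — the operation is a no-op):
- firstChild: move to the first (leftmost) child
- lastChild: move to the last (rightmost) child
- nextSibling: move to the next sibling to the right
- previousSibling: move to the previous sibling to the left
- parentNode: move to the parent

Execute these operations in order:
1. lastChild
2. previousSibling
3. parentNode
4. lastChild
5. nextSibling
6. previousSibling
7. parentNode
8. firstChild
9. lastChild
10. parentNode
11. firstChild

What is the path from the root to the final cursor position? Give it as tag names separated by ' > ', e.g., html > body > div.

Answer: h3 > td > header

Derivation:
After 1 (lastChild): main
After 2 (previousSibling): img
After 3 (parentNode): h3
After 4 (lastChild): main
After 5 (nextSibling): main (no-op, stayed)
After 6 (previousSibling): img
After 7 (parentNode): h3
After 8 (firstChild): td
After 9 (lastChild): header
After 10 (parentNode): td
After 11 (firstChild): header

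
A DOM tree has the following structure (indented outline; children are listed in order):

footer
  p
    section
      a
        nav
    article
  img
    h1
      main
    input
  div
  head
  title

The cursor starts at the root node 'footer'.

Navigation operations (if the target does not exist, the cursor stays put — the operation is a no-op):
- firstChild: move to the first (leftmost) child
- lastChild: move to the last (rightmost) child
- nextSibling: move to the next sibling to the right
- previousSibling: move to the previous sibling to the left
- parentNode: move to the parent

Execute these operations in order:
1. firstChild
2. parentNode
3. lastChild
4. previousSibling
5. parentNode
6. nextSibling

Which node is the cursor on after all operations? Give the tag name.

Answer: footer

Derivation:
After 1 (firstChild): p
After 2 (parentNode): footer
After 3 (lastChild): title
After 4 (previousSibling): head
After 5 (parentNode): footer
After 6 (nextSibling): footer (no-op, stayed)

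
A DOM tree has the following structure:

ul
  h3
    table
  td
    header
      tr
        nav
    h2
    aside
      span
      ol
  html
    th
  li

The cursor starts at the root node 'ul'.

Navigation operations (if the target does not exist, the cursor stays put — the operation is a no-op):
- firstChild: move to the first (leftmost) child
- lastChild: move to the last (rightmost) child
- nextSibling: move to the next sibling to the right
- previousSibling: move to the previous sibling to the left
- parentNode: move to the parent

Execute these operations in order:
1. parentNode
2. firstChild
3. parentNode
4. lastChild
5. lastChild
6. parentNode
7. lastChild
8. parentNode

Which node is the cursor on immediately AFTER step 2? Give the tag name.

Answer: h3

Derivation:
After 1 (parentNode): ul (no-op, stayed)
After 2 (firstChild): h3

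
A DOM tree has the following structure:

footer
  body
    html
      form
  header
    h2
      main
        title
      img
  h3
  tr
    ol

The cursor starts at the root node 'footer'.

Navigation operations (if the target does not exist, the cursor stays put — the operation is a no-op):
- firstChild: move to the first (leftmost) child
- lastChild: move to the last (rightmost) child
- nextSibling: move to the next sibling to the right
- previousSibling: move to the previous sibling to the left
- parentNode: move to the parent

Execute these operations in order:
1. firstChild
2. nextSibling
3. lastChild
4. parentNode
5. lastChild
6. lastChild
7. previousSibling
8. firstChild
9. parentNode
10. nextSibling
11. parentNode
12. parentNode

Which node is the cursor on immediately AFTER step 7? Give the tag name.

After 1 (firstChild): body
After 2 (nextSibling): header
After 3 (lastChild): h2
After 4 (parentNode): header
After 5 (lastChild): h2
After 6 (lastChild): img
After 7 (previousSibling): main

Answer: main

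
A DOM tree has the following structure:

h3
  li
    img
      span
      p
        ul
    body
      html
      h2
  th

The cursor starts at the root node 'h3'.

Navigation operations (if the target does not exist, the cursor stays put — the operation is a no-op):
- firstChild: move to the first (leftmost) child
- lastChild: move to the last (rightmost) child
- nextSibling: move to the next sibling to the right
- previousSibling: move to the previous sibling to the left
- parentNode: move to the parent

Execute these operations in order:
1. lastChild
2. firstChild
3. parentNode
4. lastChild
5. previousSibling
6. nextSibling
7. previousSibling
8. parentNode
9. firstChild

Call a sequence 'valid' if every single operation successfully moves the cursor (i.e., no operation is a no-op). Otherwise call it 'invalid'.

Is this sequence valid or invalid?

Answer: invalid

Derivation:
After 1 (lastChild): th
After 2 (firstChild): th (no-op, stayed)
After 3 (parentNode): h3
After 4 (lastChild): th
After 5 (previousSibling): li
After 6 (nextSibling): th
After 7 (previousSibling): li
After 8 (parentNode): h3
After 9 (firstChild): li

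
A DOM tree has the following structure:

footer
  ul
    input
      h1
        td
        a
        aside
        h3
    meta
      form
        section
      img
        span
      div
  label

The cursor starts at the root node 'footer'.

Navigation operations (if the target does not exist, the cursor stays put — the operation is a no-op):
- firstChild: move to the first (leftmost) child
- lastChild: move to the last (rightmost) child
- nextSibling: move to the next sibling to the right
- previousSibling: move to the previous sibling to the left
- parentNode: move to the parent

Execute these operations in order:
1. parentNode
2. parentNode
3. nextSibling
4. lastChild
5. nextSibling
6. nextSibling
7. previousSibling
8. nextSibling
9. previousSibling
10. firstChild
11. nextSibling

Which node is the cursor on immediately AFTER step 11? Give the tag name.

After 1 (parentNode): footer (no-op, stayed)
After 2 (parentNode): footer (no-op, stayed)
After 3 (nextSibling): footer (no-op, stayed)
After 4 (lastChild): label
After 5 (nextSibling): label (no-op, stayed)
After 6 (nextSibling): label (no-op, stayed)
After 7 (previousSibling): ul
After 8 (nextSibling): label
After 9 (previousSibling): ul
After 10 (firstChild): input
After 11 (nextSibling): meta

Answer: meta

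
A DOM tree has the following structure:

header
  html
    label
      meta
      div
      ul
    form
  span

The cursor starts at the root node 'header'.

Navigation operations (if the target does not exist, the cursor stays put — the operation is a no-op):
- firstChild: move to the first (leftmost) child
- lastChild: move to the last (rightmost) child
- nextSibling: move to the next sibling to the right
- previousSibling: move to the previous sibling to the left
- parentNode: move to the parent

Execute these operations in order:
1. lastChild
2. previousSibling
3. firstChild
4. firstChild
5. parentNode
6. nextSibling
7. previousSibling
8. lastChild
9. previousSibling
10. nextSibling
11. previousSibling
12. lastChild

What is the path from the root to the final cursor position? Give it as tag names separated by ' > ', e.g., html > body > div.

Answer: header > html > label > div

Derivation:
After 1 (lastChild): span
After 2 (previousSibling): html
After 3 (firstChild): label
After 4 (firstChild): meta
After 5 (parentNode): label
After 6 (nextSibling): form
After 7 (previousSibling): label
After 8 (lastChild): ul
After 9 (previousSibling): div
After 10 (nextSibling): ul
After 11 (previousSibling): div
After 12 (lastChild): div (no-op, stayed)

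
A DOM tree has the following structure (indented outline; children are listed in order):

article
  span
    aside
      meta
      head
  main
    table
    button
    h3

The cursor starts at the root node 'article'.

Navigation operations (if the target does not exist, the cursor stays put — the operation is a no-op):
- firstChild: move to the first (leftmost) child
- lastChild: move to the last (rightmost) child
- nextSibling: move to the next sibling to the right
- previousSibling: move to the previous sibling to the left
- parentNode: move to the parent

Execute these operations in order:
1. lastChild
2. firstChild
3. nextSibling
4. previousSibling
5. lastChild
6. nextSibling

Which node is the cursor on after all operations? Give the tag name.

After 1 (lastChild): main
After 2 (firstChild): table
After 3 (nextSibling): button
After 4 (previousSibling): table
After 5 (lastChild): table (no-op, stayed)
After 6 (nextSibling): button

Answer: button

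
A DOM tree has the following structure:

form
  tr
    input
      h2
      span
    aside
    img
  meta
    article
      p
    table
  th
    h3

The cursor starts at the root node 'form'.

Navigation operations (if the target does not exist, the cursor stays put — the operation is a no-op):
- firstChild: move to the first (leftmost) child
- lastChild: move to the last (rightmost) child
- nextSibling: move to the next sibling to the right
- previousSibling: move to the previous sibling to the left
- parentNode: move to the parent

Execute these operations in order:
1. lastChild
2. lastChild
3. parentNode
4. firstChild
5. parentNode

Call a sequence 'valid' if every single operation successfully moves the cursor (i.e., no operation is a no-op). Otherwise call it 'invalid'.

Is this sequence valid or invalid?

After 1 (lastChild): th
After 2 (lastChild): h3
After 3 (parentNode): th
After 4 (firstChild): h3
After 5 (parentNode): th

Answer: valid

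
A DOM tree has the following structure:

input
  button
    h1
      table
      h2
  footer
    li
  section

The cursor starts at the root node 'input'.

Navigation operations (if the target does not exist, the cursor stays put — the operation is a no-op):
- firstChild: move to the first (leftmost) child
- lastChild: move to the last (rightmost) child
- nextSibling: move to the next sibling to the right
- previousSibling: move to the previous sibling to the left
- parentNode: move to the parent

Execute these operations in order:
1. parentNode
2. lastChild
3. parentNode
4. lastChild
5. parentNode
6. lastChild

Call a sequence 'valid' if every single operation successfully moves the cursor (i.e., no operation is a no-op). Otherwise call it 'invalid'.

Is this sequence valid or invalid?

Answer: invalid

Derivation:
After 1 (parentNode): input (no-op, stayed)
After 2 (lastChild): section
After 3 (parentNode): input
After 4 (lastChild): section
After 5 (parentNode): input
After 6 (lastChild): section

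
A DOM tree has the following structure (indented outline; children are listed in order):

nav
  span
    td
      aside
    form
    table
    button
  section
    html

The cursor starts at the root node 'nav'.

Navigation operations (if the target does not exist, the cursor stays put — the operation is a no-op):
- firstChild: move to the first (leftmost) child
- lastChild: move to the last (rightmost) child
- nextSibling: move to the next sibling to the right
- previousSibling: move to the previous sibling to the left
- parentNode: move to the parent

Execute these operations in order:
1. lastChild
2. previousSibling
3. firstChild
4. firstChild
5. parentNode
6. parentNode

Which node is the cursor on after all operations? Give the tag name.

After 1 (lastChild): section
After 2 (previousSibling): span
After 3 (firstChild): td
After 4 (firstChild): aside
After 5 (parentNode): td
After 6 (parentNode): span

Answer: span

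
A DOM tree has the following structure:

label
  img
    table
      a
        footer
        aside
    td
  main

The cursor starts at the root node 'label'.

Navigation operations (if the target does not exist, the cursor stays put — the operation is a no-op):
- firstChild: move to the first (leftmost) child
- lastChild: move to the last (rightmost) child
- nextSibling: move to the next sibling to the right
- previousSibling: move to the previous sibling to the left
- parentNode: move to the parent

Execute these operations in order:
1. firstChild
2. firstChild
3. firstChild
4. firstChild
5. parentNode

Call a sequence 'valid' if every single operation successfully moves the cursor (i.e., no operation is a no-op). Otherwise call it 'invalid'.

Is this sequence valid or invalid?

Answer: valid

Derivation:
After 1 (firstChild): img
After 2 (firstChild): table
After 3 (firstChild): a
After 4 (firstChild): footer
After 5 (parentNode): a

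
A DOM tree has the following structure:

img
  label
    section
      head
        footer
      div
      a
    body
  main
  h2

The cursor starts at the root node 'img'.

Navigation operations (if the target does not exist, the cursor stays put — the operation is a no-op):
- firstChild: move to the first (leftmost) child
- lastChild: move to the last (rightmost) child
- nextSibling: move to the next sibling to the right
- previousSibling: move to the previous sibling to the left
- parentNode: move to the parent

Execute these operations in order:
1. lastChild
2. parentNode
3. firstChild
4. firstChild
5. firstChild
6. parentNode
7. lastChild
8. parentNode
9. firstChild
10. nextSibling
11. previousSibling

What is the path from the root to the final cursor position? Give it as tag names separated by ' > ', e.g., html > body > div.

After 1 (lastChild): h2
After 2 (parentNode): img
After 3 (firstChild): label
After 4 (firstChild): section
After 5 (firstChild): head
After 6 (parentNode): section
After 7 (lastChild): a
After 8 (parentNode): section
After 9 (firstChild): head
After 10 (nextSibling): div
After 11 (previousSibling): head

Answer: img > label > section > head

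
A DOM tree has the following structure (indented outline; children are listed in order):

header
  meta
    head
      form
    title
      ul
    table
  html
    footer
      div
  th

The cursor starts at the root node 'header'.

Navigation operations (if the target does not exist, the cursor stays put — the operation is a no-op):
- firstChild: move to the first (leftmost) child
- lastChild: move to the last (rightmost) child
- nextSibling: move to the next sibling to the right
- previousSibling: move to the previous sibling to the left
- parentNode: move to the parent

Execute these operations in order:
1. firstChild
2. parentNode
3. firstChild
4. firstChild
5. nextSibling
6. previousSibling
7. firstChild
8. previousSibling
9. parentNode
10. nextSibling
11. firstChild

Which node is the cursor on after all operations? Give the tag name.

Answer: ul

Derivation:
After 1 (firstChild): meta
After 2 (parentNode): header
After 3 (firstChild): meta
After 4 (firstChild): head
After 5 (nextSibling): title
After 6 (previousSibling): head
After 7 (firstChild): form
After 8 (previousSibling): form (no-op, stayed)
After 9 (parentNode): head
After 10 (nextSibling): title
After 11 (firstChild): ul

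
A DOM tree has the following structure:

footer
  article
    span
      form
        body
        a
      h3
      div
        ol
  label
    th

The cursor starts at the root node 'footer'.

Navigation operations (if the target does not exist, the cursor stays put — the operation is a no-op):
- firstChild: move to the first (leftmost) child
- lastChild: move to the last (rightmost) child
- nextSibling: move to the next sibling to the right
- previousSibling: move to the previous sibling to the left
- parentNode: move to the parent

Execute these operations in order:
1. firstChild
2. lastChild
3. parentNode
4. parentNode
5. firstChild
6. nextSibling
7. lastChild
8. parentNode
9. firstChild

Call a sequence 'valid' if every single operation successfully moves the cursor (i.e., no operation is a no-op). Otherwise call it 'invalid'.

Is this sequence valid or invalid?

Answer: valid

Derivation:
After 1 (firstChild): article
After 2 (lastChild): span
After 3 (parentNode): article
After 4 (parentNode): footer
After 5 (firstChild): article
After 6 (nextSibling): label
After 7 (lastChild): th
After 8 (parentNode): label
After 9 (firstChild): th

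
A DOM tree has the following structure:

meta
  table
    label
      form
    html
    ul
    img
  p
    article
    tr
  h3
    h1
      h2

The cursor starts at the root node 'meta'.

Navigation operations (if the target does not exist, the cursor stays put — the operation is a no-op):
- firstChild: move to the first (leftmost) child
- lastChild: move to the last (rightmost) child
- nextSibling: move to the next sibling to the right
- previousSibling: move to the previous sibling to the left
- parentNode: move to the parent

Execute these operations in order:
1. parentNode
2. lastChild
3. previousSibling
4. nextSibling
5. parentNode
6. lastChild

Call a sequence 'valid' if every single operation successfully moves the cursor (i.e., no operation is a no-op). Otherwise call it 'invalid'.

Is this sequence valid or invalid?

Answer: invalid

Derivation:
After 1 (parentNode): meta (no-op, stayed)
After 2 (lastChild): h3
After 3 (previousSibling): p
After 4 (nextSibling): h3
After 5 (parentNode): meta
After 6 (lastChild): h3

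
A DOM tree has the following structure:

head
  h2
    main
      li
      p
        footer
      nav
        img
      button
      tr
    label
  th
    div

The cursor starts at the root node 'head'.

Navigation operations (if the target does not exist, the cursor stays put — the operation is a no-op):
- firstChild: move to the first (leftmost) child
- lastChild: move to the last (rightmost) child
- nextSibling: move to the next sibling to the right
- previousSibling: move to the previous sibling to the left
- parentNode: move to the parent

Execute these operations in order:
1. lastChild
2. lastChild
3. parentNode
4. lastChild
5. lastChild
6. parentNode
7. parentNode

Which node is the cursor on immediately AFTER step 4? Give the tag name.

After 1 (lastChild): th
After 2 (lastChild): div
After 3 (parentNode): th
After 4 (lastChild): div

Answer: div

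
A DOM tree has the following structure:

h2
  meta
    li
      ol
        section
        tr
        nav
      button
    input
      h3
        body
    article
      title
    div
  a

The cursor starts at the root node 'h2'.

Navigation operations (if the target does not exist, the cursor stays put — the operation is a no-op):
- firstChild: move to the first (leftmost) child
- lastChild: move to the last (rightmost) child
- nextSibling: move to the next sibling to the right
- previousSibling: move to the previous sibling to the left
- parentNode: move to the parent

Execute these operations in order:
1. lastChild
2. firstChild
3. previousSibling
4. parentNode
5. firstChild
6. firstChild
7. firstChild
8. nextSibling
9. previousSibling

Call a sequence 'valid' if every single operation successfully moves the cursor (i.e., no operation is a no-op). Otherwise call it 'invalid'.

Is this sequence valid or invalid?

After 1 (lastChild): a
After 2 (firstChild): a (no-op, stayed)
After 3 (previousSibling): meta
After 4 (parentNode): h2
After 5 (firstChild): meta
After 6 (firstChild): li
After 7 (firstChild): ol
After 8 (nextSibling): button
After 9 (previousSibling): ol

Answer: invalid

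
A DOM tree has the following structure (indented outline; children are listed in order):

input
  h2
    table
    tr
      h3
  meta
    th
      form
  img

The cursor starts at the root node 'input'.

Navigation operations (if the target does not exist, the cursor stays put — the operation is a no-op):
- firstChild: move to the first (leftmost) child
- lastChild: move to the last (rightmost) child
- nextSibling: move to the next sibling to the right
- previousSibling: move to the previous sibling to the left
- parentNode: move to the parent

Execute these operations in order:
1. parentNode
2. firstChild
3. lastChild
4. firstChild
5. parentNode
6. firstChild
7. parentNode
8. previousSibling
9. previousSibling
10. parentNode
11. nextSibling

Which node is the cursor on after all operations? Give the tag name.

After 1 (parentNode): input (no-op, stayed)
After 2 (firstChild): h2
After 3 (lastChild): tr
After 4 (firstChild): h3
After 5 (parentNode): tr
After 6 (firstChild): h3
After 7 (parentNode): tr
After 8 (previousSibling): table
After 9 (previousSibling): table (no-op, stayed)
After 10 (parentNode): h2
After 11 (nextSibling): meta

Answer: meta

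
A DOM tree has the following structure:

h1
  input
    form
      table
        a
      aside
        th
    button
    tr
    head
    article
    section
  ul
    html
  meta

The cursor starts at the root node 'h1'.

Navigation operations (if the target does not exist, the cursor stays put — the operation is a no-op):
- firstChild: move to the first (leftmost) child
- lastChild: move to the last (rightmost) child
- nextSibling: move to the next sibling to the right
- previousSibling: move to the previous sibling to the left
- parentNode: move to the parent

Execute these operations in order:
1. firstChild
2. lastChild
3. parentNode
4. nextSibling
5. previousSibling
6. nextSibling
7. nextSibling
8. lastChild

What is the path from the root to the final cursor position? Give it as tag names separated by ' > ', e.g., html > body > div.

After 1 (firstChild): input
After 2 (lastChild): section
After 3 (parentNode): input
After 4 (nextSibling): ul
After 5 (previousSibling): input
After 6 (nextSibling): ul
After 7 (nextSibling): meta
After 8 (lastChild): meta (no-op, stayed)

Answer: h1 > meta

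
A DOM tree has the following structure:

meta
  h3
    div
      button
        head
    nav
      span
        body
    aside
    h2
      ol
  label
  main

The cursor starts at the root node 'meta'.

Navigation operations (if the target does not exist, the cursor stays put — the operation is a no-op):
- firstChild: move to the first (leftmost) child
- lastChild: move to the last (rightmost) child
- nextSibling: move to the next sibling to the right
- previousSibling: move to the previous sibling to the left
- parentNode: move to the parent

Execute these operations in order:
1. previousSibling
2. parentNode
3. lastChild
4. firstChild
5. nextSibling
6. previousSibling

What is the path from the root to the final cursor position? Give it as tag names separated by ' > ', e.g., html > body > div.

Answer: meta > label

Derivation:
After 1 (previousSibling): meta (no-op, stayed)
After 2 (parentNode): meta (no-op, stayed)
After 3 (lastChild): main
After 4 (firstChild): main (no-op, stayed)
After 5 (nextSibling): main (no-op, stayed)
After 6 (previousSibling): label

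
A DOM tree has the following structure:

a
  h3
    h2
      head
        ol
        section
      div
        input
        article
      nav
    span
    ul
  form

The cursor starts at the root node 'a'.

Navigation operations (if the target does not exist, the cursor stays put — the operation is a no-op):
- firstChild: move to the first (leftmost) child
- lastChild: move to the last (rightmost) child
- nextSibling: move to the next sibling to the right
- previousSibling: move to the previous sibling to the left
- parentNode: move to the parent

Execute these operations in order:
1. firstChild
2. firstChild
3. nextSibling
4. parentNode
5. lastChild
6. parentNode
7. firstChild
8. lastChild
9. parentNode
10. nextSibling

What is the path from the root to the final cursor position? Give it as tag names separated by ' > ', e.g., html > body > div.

Answer: a > h3 > span

Derivation:
After 1 (firstChild): h3
After 2 (firstChild): h2
After 3 (nextSibling): span
After 4 (parentNode): h3
After 5 (lastChild): ul
After 6 (parentNode): h3
After 7 (firstChild): h2
After 8 (lastChild): nav
After 9 (parentNode): h2
After 10 (nextSibling): span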